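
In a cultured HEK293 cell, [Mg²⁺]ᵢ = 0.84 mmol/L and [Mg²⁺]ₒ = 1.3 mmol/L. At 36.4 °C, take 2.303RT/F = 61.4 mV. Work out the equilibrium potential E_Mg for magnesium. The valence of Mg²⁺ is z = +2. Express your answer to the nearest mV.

E = (61.4/z) · log₁₀([Mg²⁺]_out/[Mg²⁺]_in) with z = +2.
= (61.4/2) · log₁₀(1.3/0.84) = 30.70 · log₁₀(1.548)
= 30.70 · (0.1897) = 5.82 mV

6 mV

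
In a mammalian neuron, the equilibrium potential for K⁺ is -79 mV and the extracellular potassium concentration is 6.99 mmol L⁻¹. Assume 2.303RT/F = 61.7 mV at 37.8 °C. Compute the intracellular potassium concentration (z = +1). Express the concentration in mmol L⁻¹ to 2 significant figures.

Nernst: E = (61.7/1) · log₁₀([out]/[in]), so log₁₀([out]/[in]) = -79.0 × 1 / 61.7 = -1.2804.
[out]/[in] = 10^(-1.2804) = 0.05243.
[in] = 6.99 / 0.05243 = 133.3 mmol L⁻¹.

130 mmol L⁻¹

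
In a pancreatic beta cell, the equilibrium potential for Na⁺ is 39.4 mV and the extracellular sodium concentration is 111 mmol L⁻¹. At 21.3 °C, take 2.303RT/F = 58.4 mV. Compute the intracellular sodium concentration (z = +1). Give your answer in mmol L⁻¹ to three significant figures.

Nernst: E = (58.4/1) · log₁₀([out]/[in]), so log₁₀([out]/[in]) = 39.4 × 1 / 58.4 = 0.6747.
[out]/[in] = 10^(0.6747) = 4.728.
[in] = 111 / 4.728 = 23.48 mmol L⁻¹.

23.5 mmol L⁻¹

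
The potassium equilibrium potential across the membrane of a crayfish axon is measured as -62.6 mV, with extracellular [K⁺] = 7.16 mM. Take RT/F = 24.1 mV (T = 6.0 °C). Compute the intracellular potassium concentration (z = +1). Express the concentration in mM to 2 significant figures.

96 mM

Nernst: E = (24.1/1) · ln([out]/[in]), so ln([out]/[in]) = -62.6 × 1 / 24.1 = -2.5975.
[out]/[in] = e^(-2.5975) = 0.07446.
[in] = 7.16 / 0.07446 = 96.16 mM.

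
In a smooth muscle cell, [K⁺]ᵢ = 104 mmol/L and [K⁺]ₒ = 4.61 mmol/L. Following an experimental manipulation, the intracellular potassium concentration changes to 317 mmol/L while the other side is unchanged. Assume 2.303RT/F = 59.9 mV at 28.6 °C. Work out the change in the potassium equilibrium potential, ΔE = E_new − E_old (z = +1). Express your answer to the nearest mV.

-29 mV

E_old = (59.9/1)·log₁₀(4.61/104) = -81.06 mV
E_new = (59.9/1)·log₁₀(4.61/317) = -110.06 mV
ΔE = -110.06 − (-81.06) = -28.99 mV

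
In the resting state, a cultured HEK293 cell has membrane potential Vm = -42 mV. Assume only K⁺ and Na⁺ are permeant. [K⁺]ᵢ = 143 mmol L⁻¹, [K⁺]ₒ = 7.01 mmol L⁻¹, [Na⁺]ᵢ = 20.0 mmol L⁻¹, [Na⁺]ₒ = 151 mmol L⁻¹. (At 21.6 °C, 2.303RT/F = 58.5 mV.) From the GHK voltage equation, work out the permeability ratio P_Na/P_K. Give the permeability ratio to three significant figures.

0.138

Let α = P_Na/P_K. GHK: Vm = 58.5·log₁₀[(Kₒ + α·Naₒ)/(Kᵢ + α·Naᵢ)].
10^(Vm/58.5) = 10^(-42.0/58.5) = 0.19145
So 0.19145·(Kᵢ + α·Naᵢ) = Kₒ + α·Naₒ → α = (0.19145·143.0 − 7.01) / (151.0 − 0.19145·20.0)
α = (27.38 − 7.01) / (151.0 − 3.829) = 20.37/147.2 = 0.1384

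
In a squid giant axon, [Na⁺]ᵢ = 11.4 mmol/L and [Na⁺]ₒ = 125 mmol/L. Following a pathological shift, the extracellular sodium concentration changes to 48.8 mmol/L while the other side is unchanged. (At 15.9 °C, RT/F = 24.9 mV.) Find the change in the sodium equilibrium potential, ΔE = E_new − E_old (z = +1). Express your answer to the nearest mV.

-23 mV

E_old = (24.9/1)·ln(125/11.4) = 59.63 mV
E_new = (24.9/1)·ln(48.8/11.4) = 36.21 mV
ΔE = 36.21 − (59.63) = -23.42 mV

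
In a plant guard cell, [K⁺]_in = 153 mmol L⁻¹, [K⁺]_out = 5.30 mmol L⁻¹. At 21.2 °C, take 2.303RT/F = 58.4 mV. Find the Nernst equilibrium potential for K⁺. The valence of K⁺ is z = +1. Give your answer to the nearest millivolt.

E = (58.4/z) · log₁₀([K⁺]_out/[K⁺]_in) with z = +1.
= (58.4/1) · log₁₀(5.30/153) = 58.40 · log₁₀(0.03464)
= 58.40 · (-1.4604) = -85.29 mV

-85 mV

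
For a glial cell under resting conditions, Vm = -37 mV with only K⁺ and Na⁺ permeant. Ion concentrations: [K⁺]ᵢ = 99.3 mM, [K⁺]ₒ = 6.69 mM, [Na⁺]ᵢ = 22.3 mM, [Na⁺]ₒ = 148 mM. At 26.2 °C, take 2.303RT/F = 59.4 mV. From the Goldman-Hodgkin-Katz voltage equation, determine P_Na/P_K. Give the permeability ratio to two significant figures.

0.12

Let α = P_Na/P_K. GHK: Vm = 59.4·log₁₀[(Kₒ + α·Naₒ)/(Kᵢ + α·Naᵢ)].
10^(Vm/59.4) = 10^(-37.0/59.4) = 0.23829
So 0.23829·(Kᵢ + α·Naᵢ) = Kₒ + α·Naₒ → α = (0.23829·99.3 − 6.69) / (148.0 − 0.23829·22.3)
α = (23.66 − 6.69) / (148.0 − 5.314) = 16.97/142.7 = 0.1189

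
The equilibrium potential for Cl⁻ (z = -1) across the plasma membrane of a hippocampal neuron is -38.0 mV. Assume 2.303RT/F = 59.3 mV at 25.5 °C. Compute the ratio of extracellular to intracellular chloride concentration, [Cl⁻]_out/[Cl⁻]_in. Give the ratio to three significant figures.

4.37

log₁₀([out]/[in]) = E·z/(59.3) = -38.0 × -1 / 59.3 = 0.6408
[out]/[in] = 10^(0.6408) = 4.373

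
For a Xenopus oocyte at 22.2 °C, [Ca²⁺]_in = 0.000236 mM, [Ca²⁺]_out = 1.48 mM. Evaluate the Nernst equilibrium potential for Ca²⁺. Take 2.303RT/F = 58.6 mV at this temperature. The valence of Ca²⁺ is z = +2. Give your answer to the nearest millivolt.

111 mV

E = (58.6/z) · log₁₀([Ca²⁺]_out/[Ca²⁺]_in) with z = +2.
= (58.6/2) · log₁₀(1.48/0.000236) = 29.30 · log₁₀(6271)
= 29.30 · (3.7973) = 111.26 mV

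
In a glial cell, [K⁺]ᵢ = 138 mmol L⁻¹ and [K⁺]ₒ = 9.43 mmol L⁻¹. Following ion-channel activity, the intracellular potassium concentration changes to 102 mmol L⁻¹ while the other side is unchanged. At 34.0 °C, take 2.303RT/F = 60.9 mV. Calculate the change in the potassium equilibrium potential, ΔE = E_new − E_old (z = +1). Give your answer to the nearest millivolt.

E_old = (60.9/1)·log₁₀(9.43/138) = -70.97 mV
E_new = (60.9/1)·log₁₀(9.43/102) = -62.98 mV
ΔE = -62.98 − (-70.97) = 7.99 mV

8 mV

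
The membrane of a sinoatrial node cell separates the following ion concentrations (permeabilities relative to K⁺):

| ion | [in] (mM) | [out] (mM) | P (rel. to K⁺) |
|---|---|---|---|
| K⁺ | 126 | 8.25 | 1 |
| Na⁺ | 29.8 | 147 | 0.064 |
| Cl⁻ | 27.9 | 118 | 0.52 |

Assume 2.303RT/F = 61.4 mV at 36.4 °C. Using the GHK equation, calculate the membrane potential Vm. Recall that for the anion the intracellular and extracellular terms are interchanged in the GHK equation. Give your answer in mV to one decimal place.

Vm = 61.4 · log₁₀[(Σ P·[cation]ₒ + Σ P·[anion]ᵢ) / (Σ P·[cation]ᵢ + Σ P·[anion]ₒ)]
Numerator = 1×8.25 + 0.064×147 + 0.52×27.9 = 32.17
Denominator = 1×126 + 0.064×29.8 + 0.52×118 = 189.3
Vm = 61.4 · log₁₀(0.16995) = 61.4 × (-0.7697) = -47.26 mV

-47.3 mV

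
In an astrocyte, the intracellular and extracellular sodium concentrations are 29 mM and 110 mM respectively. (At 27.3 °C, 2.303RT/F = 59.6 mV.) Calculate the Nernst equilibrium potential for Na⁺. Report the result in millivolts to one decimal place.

E = (59.6/z) · log₁₀([Na⁺]_out/[Na⁺]_in) with z = +1.
= (59.6/1) · log₁₀(110/29) = 59.60 · log₁₀(3.793)
= 59.60 · (0.5790) = 34.51 mV

34.5 mV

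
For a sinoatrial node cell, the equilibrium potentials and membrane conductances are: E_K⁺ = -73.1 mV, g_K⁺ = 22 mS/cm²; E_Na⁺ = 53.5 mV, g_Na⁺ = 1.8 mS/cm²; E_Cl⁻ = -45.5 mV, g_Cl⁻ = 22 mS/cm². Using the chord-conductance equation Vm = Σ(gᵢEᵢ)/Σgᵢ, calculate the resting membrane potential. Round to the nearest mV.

Σ gᵢEᵢ = 22·(-73.1) + 1.8·(53.5) + 22·(-45.5) = -2512.90
Σ gᵢ = 22 + 1.8 + 22 = 45.8
Vm = -2512.90 / 45.8 = -54.87 mV

-55 mV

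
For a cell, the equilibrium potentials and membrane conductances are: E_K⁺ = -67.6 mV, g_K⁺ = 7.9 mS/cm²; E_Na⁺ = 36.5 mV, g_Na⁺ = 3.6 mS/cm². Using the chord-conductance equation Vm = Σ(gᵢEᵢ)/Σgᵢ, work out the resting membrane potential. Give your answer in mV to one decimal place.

-35.0 mV

Σ gᵢEᵢ = 7.9·(-67.6) + 3.6·(36.5) = -402.64
Σ gᵢ = 7.9 + 3.6 = 11.5
Vm = -402.64 / 11.5 = -35.01 mV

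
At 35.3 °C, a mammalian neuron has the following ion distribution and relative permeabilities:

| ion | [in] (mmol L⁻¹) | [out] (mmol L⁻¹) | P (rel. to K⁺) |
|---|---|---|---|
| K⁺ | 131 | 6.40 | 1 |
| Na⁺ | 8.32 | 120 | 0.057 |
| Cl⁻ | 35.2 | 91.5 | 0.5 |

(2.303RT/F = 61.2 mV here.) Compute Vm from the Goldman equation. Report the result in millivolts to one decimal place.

Vm = 61.2 · log₁₀[(Σ P·[cation]ₒ + Σ P·[anion]ᵢ) / (Σ P·[cation]ᵢ + Σ P·[anion]ₒ)]
Numerator = 1×6.40 + 0.057×120 + 0.5×35.2 = 30.84
Denominator = 1×131 + 0.057×8.32 + 0.5×91.5 = 177.2
Vm = 61.2 · log₁₀(0.17402) = 61.2 × (-0.7594) = -46.48 mV

-46.5 mV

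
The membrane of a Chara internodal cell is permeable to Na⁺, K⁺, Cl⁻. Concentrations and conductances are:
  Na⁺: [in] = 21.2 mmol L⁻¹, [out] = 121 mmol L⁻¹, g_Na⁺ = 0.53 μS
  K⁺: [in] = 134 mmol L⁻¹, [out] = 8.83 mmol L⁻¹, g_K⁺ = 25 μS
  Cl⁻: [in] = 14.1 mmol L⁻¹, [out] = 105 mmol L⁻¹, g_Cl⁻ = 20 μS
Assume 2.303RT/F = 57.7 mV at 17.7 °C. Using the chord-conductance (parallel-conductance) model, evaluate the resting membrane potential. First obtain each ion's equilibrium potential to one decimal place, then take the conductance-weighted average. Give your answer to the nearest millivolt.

E_Na⁺ = (57.7/1)·log₁₀(121/21.2) = 43.6 mV
E_K⁺ = (57.7/1)·log₁₀(8.83/134) = -68.2 mV
E_Cl⁻ = (57.7/-1)·log₁₀(105/14.1) = -50.3 mV
Vm = (Σ gᵢEᵢ)/(Σ gᵢ) = (0.53·43.6 + 25·-68.2 + 20·-50.3) / (0.53 + 25 + 20)
= -2687.89 / 45.53 = -59.04 mV

-59 mV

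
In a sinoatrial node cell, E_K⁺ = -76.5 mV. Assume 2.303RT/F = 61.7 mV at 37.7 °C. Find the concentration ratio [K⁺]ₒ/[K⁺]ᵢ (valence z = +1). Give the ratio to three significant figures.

log₁₀([out]/[in]) = E·z/(61.7) = -76.5 × 1 / 61.7 = -1.2399
[out]/[in] = 10^(-1.2399) = 0.05756

0.0576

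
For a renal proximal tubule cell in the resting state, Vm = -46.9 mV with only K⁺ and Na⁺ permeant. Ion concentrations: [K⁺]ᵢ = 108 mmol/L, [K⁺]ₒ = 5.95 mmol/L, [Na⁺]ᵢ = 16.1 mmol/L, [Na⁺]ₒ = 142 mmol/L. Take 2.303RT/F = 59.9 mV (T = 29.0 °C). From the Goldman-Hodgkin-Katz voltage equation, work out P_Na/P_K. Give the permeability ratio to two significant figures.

Let α = P_Na/P_K. GHK: Vm = 59.9·log₁₀[(Kₒ + α·Naₒ)/(Kᵢ + α·Naᵢ)].
10^(Vm/59.9) = 10^(-46.9/59.9) = 0.16483
So 0.16483·(Kᵢ + α·Naᵢ) = Kₒ + α·Naₒ → α = (0.16483·108.0 − 5.95) / (142.0 − 0.16483·16.1)
α = (17.8 − 5.95) / (142.0 − 2.654) = 11.85/139.3 = 0.08505

0.085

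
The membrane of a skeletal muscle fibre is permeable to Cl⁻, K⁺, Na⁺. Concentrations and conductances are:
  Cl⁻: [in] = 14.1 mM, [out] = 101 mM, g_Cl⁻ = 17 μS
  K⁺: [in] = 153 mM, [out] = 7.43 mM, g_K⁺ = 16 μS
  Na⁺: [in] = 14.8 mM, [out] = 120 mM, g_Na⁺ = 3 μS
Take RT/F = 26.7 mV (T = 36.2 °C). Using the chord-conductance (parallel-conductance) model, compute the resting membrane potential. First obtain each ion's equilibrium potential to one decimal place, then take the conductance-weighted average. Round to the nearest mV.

E_Cl⁻ = (26.7/-1)·ln(101/14.1) = -52.6 mV
E_K⁺ = (26.7/1)·ln(7.43/153) = -80.8 mV
E_Na⁺ = (26.7/1)·ln(120/14.8) = 55.9 mV
Vm = (Σ gᵢEᵢ)/(Σ gᵢ) = (17·-52.6 + 16·-80.8 + 3·55.9) / (17 + 16 + 3)
= -2019.30 / 36 = -56.09 mV

-56 mV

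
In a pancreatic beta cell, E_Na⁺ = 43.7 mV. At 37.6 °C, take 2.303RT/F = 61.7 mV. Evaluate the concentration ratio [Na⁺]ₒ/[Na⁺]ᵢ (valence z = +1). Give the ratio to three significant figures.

5.11

log₁₀([out]/[in]) = E·z/(61.7) = 43.7 × 1 / 61.7 = 0.7083
[out]/[in] = 10^(0.7083) = 5.108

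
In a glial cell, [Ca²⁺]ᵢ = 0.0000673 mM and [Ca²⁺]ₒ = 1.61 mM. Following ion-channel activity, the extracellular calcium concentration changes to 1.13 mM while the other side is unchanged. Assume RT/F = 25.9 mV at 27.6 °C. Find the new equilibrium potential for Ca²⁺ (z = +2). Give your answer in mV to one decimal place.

126.0 mV

After the shift: [Ca²⁺]_out = 1.13, [Ca²⁺]_in = 0.0000673 mM.
E_new = (25.9/2)·ln(1.13/0.0000673) = 12.95 · (9.7286) = 125.98 mV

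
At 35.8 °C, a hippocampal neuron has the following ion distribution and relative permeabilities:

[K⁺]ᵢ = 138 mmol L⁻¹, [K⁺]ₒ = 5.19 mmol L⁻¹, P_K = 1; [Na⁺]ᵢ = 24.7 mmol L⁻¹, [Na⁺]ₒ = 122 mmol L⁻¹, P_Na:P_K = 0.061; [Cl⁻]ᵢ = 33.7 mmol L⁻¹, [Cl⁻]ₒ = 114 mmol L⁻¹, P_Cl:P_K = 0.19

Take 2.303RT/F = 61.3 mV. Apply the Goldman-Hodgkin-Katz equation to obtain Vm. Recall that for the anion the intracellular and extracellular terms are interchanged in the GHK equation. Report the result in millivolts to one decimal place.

Vm = 61.3 · log₁₀[(Σ P·[cation]ₒ + Σ P·[anion]ᵢ) / (Σ P·[cation]ᵢ + Σ P·[anion]ₒ)]
Numerator = 1×5.19 + 0.061×122 + 0.19×33.7 = 19.04
Denominator = 1×138 + 0.061×24.7 + 0.19×114 = 161.2
Vm = 61.3 · log₁₀(0.11811) = 61.3 × (-0.9277) = -56.87 mV

-56.9 mV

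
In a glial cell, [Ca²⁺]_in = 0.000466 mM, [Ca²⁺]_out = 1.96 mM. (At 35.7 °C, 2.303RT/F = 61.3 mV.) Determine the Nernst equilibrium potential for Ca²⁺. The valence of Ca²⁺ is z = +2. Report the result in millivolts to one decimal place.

E = (61.3/z) · log₁₀([Ca²⁺]_out/[Ca²⁺]_in) with z = +2.
= (61.3/2) · log₁₀(1.96/0.000466) = 30.65 · log₁₀(4206)
= 30.65 · (3.6239) = 111.07 mV

111.1 mV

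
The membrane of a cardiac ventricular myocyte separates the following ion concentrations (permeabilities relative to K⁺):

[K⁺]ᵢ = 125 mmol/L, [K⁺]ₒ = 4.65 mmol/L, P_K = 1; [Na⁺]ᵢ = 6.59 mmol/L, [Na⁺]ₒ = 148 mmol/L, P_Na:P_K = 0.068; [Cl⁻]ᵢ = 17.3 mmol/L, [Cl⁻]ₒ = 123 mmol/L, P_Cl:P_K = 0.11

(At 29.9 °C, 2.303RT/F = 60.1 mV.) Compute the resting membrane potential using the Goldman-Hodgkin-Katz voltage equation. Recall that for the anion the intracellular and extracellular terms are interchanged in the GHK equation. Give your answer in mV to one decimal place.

-55.4 mV

Vm = 60.1 · log₁₀[(Σ P·[cation]ₒ + Σ P·[anion]ᵢ) / (Σ P·[cation]ᵢ + Σ P·[anion]ₒ)]
Numerator = 1×4.65 + 0.068×148 + 0.11×17.3 = 16.62
Denominator = 1×125 + 0.068×6.59 + 0.11×123 = 139
Vm = 60.1 · log₁₀(0.11957) = 60.1 × (-0.9224) = -55.44 mV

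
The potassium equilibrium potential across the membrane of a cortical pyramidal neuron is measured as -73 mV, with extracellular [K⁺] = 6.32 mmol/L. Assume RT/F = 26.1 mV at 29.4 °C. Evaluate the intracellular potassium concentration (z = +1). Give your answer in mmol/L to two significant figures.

Nernst: E = (26.1/1) · ln([out]/[in]), so ln([out]/[in]) = -73.0 × 1 / 26.1 = -2.7969.
[out]/[in] = e^(-2.7969) = 0.061.
[in] = 6.32 / 0.061 = 103.6 mmol/L.

100 mmol/L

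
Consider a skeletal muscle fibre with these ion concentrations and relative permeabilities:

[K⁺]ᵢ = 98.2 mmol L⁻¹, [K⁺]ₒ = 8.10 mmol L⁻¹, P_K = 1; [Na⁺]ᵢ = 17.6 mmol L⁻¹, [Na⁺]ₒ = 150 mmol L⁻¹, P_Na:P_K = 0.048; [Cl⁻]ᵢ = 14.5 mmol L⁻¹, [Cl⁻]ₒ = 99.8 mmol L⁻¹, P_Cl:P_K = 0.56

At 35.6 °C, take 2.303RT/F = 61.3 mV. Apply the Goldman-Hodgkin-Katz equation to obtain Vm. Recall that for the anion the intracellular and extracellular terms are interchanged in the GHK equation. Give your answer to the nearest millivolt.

Vm = 61.3 · log₁₀[(Σ P·[cation]ₒ + Σ P·[anion]ᵢ) / (Σ P·[cation]ᵢ + Σ P·[anion]ₒ)]
Numerator = 1×8.10 + 0.048×150 + 0.56×14.5 = 23.42
Denominator = 1×98.2 + 0.048×17.6 + 0.56×99.8 = 154.9
Vm = 61.3 · log₁₀(0.15116) = 61.3 × (-0.8206) = -50.30 mV

-50 mV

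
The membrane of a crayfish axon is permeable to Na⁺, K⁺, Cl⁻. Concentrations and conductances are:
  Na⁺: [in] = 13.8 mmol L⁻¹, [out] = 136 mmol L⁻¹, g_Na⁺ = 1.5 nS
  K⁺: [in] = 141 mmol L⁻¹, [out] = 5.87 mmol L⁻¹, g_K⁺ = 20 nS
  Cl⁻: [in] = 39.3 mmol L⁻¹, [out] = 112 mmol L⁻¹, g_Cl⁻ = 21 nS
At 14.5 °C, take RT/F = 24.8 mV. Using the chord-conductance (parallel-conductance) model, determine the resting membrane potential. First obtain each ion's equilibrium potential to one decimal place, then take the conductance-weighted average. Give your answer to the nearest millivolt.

E_Na⁺ = (24.8/1)·ln(136/13.8) = 56.7 mV
E_K⁺ = (24.8/1)·ln(5.87/141) = -78.8 mV
E_Cl⁻ = (24.8/-1)·ln(112/39.3) = -26.0 mV
Vm = (Σ gᵢEᵢ)/(Σ gᵢ) = (1.5·56.7 + 20·-78.8 + 21·-26.0) / (1.5 + 20 + 21)
= -2036.95 / 42.5 = -47.93 mV

-48 mV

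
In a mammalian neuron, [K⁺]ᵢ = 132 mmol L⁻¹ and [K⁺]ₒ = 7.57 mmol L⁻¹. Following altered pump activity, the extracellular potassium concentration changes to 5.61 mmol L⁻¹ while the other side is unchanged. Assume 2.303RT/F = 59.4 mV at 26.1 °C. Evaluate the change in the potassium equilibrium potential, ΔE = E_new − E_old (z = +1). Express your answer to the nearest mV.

E_old = (59.4/1)·log₁₀(7.57/132) = -73.74 mV
E_new = (59.4/1)·log₁₀(5.61/132) = -81.47 mV
ΔE = -81.47 − (-73.74) = -7.73 mV

-8 mV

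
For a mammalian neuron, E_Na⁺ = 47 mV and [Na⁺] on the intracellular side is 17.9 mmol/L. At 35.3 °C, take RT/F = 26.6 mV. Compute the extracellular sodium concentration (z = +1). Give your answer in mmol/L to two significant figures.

Nernst: E = (26.6/1) · ln([out]/[in]), so ln([out]/[in]) = 47.0 × 1 / 26.6 = 1.7669.
[out]/[in] = e^(1.7669) = 5.853.
[out] = 5.853 × 17.9 = 104.8 mmol/L.

100 mmol/L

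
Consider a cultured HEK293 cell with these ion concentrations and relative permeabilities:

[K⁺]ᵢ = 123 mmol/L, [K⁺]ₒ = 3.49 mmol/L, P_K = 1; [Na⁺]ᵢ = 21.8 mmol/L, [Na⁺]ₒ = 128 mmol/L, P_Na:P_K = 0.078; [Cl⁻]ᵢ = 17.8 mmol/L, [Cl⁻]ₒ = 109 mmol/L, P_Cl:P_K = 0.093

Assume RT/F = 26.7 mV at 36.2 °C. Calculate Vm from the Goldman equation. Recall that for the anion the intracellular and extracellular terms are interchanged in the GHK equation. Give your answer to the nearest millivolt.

Vm = 26.7 · ln[(Σ P·[cation]ₒ + Σ P·[anion]ᵢ) / (Σ P·[cation]ᵢ + Σ P·[anion]ₒ)]
Numerator = 1×3.49 + 0.078×128 + 0.093×17.8 = 15.13
Denominator = 1×123 + 0.078×21.8 + 0.093×109 = 134.8
Vm = 26.7 · ln(0.1122) = 26.7 × (-2.1874) = -58.40 mV

-58 mV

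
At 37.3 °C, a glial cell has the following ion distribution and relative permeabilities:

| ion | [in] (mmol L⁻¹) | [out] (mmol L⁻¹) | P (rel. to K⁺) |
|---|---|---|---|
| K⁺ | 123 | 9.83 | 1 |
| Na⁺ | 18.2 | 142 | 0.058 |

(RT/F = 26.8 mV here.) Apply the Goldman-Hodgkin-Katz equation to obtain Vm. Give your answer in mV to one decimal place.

Vm = 26.8 · ln[(Σ P·[cation]ₒ + Σ P·[anion]ᵢ) / (Σ P·[cation]ᵢ + Σ P·[anion]ₒ)]
Numerator = 1×9.83 + 0.058×142 = 18.07
Denominator = 1×123 + 0.058×18.2 = 124.1
Vm = 26.8 · ln(0.14563) = 26.8 × (-1.9267) = -51.64 mV

-51.6 mV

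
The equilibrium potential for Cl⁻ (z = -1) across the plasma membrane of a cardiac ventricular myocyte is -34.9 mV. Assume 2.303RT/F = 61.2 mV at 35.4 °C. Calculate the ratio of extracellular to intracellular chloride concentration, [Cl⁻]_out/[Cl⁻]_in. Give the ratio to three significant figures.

log₁₀([out]/[in]) = E·z/(61.2) = -34.9 × -1 / 61.2 = 0.5703
[out]/[in] = 10^(0.5703) = 3.718

3.72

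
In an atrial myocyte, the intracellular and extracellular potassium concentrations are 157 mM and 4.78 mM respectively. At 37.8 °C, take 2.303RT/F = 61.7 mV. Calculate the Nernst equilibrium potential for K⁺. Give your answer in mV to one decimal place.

E = (61.7/z) · log₁₀([K⁺]_out/[K⁺]_in) with z = +1.
= (61.7/1) · log₁₀(4.78/157) = 61.70 · log₁₀(0.03045)
= 61.70 · (-1.5165) = -93.57 mV

-93.6 mV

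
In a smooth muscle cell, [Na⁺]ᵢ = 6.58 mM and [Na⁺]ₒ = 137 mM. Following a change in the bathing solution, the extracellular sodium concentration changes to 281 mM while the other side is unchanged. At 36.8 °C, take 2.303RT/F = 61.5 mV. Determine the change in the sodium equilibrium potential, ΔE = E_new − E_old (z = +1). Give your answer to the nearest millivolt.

19 mV

E_old = (61.5/1)·log₁₀(137/6.58) = 81.09 mV
E_new = (61.5/1)·log₁₀(281/6.58) = 100.27 mV
ΔE = 100.27 − (81.09) = 19.19 mV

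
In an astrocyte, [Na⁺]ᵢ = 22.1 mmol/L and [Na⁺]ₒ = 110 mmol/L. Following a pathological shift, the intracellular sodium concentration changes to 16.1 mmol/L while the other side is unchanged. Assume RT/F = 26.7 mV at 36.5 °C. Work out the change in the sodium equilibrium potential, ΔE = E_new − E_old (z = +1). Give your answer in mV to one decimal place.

8.5 mV

E_old = (26.7/1)·ln(110/22.1) = 42.85 mV
E_new = (26.7/1)·ln(110/16.1) = 51.31 mV
ΔE = 51.31 − (42.85) = 8.46 mV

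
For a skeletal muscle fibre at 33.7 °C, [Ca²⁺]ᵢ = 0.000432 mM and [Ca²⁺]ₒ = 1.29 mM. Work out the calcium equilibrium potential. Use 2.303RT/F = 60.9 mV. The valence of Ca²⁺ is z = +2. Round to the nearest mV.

106 mV

E = (60.9/z) · log₁₀([Ca²⁺]_out/[Ca²⁺]_in) with z = +2.
= (60.9/2) · log₁₀(1.29/0.000432) = 30.45 · log₁₀(2986)
= 30.45 · (3.4751) = 105.82 mV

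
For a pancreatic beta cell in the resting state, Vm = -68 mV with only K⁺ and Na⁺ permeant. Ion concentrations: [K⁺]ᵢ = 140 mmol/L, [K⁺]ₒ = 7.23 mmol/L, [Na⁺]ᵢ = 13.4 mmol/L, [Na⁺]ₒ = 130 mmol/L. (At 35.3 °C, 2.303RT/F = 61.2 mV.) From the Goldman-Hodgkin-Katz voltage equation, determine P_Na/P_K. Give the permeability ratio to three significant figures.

Let α = P_Na/P_K. GHK: Vm = 61.2·log₁₀[(Kₒ + α·Naₒ)/(Kᵢ + α·Naᵢ)].
10^(Vm/61.2) = 10^(-68.0/61.2) = 0.077426
So 0.077426·(Kᵢ + α·Naᵢ) = Kₒ + α·Naₒ → α = (0.077426·140.0 − 7.23) / (130.0 − 0.077426·13.4)
α = (10.84 − 7.23) / (130.0 − 1.038) = 3.61/129 = 0.02799

0.0280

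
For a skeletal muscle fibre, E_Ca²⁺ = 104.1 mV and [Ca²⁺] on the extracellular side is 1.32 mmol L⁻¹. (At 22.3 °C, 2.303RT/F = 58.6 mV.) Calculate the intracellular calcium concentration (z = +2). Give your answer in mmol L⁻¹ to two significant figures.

Nernst: E = (58.6/2) · log₁₀([out]/[in]), so log₁₀([out]/[in]) = 104.1 × 2 / 58.6 = 3.5529.
[out]/[in] = 10^(3.5529) = 3572.
[in] = 1.32 / 3572 = 0.0003695 mmol L⁻¹.

0.00037 mmol L⁻¹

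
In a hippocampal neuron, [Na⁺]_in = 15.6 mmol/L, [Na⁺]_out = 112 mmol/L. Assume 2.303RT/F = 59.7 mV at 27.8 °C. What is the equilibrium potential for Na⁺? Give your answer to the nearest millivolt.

E = (59.7/z) · log₁₀([Na⁺]_out/[Na⁺]_in) with z = +1.
= (59.7/1) · log₁₀(112/15.6) = 59.70 · log₁₀(7.179)
= 59.70 · (0.8561) = 51.11 mV

51 mV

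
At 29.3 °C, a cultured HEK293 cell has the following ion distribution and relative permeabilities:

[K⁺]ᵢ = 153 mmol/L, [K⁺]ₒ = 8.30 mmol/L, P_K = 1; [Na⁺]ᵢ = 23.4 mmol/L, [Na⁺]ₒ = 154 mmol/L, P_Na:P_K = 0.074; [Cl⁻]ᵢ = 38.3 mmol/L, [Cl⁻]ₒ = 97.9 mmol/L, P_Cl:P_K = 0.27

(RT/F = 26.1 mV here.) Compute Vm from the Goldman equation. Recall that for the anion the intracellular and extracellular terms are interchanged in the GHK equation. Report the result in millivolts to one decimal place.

Vm = 26.1 · ln[(Σ P·[cation]ₒ + Σ P·[anion]ᵢ) / (Σ P·[cation]ᵢ + Σ P·[anion]ₒ)]
Numerator = 1×8.30 + 0.074×154 + 0.27×38.3 = 30.04
Denominator = 1×153 + 0.074×23.4 + 0.27×97.9 = 181.2
Vm = 26.1 · ln(0.1658) = 26.1 × (-1.7970) = -46.90 mV

-46.9 mV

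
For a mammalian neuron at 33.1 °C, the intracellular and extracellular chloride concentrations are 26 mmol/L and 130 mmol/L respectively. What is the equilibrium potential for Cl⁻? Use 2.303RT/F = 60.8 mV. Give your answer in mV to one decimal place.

E = (60.8/z) · log₁₀([Cl⁻]_out/[Cl⁻]_in) with z = -1.
For an anion, dividing by z = -1 reverses the sign.
= (60.8/-1) · log₁₀(130/26) = -60.80 · log₁₀(5)
= -60.80 · (0.6990) = -42.50 mV

-42.5 mV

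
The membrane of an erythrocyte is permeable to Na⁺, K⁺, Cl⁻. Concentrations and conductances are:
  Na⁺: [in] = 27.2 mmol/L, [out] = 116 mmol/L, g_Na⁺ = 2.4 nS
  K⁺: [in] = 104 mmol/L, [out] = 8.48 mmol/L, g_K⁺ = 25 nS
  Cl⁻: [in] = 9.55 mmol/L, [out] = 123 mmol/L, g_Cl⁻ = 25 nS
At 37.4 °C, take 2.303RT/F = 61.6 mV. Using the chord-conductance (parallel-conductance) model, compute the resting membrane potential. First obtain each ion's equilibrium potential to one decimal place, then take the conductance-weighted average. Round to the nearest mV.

E_Na⁺ = (61.6/1)·log₁₀(116/27.2) = 38.8 mV
E_K⁺ = (61.6/1)·log₁₀(8.48/104) = -67.1 mV
E_Cl⁻ = (61.6/-1)·log₁₀(123/9.55) = -68.4 mV
Vm = (Σ gᵢEᵢ)/(Σ gᵢ) = (2.4·38.8 + 25·-67.1 + 25·-68.4) / (2.4 + 25 + 25)
= -3294.38 / 52.4 = -62.87 mV

-63 mV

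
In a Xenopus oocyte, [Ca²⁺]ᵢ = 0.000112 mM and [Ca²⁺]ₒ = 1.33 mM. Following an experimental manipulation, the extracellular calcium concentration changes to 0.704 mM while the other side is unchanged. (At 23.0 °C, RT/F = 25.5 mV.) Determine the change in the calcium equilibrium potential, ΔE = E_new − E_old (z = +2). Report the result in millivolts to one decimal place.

-8.1 mV

E_old = (25.5/2)·ln(1.33/0.000112) = 119.62 mV
E_new = (25.5/2)·ln(0.704/0.000112) = 111.51 mV
ΔE = 111.51 − (119.62) = -8.11 mV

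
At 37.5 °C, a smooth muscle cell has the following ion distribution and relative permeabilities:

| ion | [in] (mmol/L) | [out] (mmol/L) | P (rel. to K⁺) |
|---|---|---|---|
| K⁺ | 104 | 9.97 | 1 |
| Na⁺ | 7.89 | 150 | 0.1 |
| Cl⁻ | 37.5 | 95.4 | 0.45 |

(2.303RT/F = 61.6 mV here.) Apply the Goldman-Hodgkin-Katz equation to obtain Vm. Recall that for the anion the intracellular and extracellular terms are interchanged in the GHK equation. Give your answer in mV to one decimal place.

Vm = 61.6 · log₁₀[(Σ P·[cation]ₒ + Σ P·[anion]ᵢ) / (Σ P·[cation]ᵢ + Σ P·[anion]ₒ)]
Numerator = 1×9.97 + 0.1×150 + 0.45×37.5 = 41.84
Denominator = 1×104 + 0.1×7.89 + 0.45×95.4 = 147.7
Vm = 61.6 · log₁₀(0.28327) = 61.6 × (-0.5478) = -33.74 mV

-33.7 mV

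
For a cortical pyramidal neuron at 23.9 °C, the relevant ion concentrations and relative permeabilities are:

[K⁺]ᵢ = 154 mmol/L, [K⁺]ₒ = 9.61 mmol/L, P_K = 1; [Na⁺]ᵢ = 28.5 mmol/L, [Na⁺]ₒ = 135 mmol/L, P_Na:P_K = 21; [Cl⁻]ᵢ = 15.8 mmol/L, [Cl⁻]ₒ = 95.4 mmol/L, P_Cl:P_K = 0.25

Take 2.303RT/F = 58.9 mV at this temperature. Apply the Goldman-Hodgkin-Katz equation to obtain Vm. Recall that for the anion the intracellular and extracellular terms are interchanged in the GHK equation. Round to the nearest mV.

33 mV

Vm = 58.9 · log₁₀[(Σ P·[cation]ₒ + Σ P·[anion]ᵢ) / (Σ P·[cation]ᵢ + Σ P·[anion]ₒ)]
Numerator = 1×9.61 + 21×135 + 0.25×15.8 = 2849
Denominator = 1×154 + 21×28.5 + 0.25×95.4 = 776.4
Vm = 58.9 · log₁₀(3.6692) = 58.9 × (0.5646) = 33.25 mV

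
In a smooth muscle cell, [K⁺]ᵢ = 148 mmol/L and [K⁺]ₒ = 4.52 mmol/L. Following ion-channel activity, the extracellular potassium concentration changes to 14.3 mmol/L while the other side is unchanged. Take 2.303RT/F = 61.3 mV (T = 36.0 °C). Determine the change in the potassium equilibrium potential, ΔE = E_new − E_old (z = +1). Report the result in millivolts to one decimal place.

E_old = (61.3/1)·log₁₀(4.52/148) = -92.88 mV
E_new = (61.3/1)·log₁₀(14.3/148) = -62.21 mV
ΔE = -62.21 − (-92.88) = 30.66 mV

30.7 mV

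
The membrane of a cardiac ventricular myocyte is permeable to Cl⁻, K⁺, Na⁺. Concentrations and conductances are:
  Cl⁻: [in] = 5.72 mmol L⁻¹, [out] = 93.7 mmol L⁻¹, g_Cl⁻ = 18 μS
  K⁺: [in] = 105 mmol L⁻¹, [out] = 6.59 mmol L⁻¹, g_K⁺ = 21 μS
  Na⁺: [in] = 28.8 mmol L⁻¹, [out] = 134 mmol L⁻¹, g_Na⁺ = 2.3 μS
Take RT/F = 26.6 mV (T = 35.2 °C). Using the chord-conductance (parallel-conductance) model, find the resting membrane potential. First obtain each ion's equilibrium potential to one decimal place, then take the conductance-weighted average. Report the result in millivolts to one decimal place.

-67.6 mV

E_Cl⁻ = (26.6/-1)·ln(93.7/5.72) = -74.4 mV
E_K⁺ = (26.6/1)·ln(6.59/105) = -73.6 mV
E_Na⁺ = (26.6/1)·ln(134/28.8) = 40.9 mV
Vm = (Σ gᵢEᵢ)/(Σ gᵢ) = (18·-74.4 + 21·-73.6 + 2.3·40.9) / (18 + 21 + 2.3)
= -2790.73 / 41.3 = -67.57 mV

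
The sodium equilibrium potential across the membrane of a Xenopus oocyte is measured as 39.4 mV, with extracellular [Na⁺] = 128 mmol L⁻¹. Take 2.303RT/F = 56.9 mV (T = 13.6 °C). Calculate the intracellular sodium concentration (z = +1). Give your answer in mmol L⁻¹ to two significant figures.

26 mmol L⁻¹

Nernst: E = (56.9/1) · log₁₀([out]/[in]), so log₁₀([out]/[in]) = 39.4 × 1 / 56.9 = 0.6924.
[out]/[in] = 10^(0.6924) = 4.925.
[in] = 128 / 4.925 = 25.99 mmol L⁻¹.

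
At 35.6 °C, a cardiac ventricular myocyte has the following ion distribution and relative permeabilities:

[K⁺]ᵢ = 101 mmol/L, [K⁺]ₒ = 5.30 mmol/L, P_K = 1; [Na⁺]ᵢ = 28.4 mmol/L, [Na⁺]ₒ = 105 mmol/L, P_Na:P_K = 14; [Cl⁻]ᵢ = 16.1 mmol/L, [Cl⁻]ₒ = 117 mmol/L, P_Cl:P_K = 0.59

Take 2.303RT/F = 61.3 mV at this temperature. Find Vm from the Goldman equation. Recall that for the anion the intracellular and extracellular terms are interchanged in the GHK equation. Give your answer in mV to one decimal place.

Vm = 61.3 · log₁₀[(Σ P·[cation]ₒ + Σ P·[anion]ᵢ) / (Σ P·[cation]ᵢ + Σ P·[anion]ₒ)]
Numerator = 1×5.30 + 14×105 + 0.59×16.1 = 1485
Denominator = 1×101 + 14×28.4 + 0.59×117 = 567.6
Vm = 61.3 · log₁₀(2.6158) = 61.3 × (0.4176) = 25.60 mV

25.6 mV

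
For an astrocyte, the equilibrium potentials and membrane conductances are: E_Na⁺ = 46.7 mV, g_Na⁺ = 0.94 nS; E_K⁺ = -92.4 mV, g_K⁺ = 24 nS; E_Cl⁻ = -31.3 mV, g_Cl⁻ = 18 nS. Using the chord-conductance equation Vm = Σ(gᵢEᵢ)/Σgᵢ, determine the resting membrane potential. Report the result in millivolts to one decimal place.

Σ gᵢEᵢ = 0.94·(46.7) + 24·(-92.4) + 18·(-31.3) = -2737.10
Σ gᵢ = 0.94 + 24 + 18 = 42.94
Vm = -2737.10 / 42.94 = -63.74 mV

-63.7 mV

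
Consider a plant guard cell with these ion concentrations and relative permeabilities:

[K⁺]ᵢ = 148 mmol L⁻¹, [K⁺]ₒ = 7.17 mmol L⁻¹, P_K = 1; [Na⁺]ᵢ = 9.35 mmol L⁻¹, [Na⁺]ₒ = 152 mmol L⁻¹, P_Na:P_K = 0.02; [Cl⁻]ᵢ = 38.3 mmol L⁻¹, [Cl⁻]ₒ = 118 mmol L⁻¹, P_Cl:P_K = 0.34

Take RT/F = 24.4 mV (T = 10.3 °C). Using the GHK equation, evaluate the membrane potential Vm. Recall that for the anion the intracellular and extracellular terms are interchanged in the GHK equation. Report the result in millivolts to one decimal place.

Vm = 24.4 · ln[(Σ P·[cation]ₒ + Σ P·[anion]ᵢ) / (Σ P·[cation]ᵢ + Σ P·[anion]ₒ)]
Numerator = 1×7.17 + 0.02×152 + 0.34×38.3 = 23.23
Denominator = 1×148 + 0.02×9.35 + 0.34×118 = 188.3
Vm = 24.4 · ln(0.12337) = 24.4 × (-2.0925) = -51.06 mV

-51.1 mV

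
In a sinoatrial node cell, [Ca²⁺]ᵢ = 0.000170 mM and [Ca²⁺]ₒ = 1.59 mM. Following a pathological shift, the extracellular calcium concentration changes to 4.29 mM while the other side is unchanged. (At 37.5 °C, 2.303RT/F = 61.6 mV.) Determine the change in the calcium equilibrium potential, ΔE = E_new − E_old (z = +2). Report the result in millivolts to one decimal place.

E_old = (61.6/2)·log₁₀(1.59/0.000170) = 122.31 mV
E_new = (61.6/2)·log₁₀(4.29/0.000170) = 135.58 mV
ΔE = 135.58 − (122.31) = 13.28 mV

13.3 mV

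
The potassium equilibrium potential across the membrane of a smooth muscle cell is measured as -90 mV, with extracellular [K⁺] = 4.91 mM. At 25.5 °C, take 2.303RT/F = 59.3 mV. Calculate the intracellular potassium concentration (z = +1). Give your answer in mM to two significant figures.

Nernst: E = (59.3/1) · log₁₀([out]/[in]), so log₁₀([out]/[in]) = -90.0 × 1 / 59.3 = -1.5177.
[out]/[in] = 10^(-1.5177) = 0.03036.
[in] = 4.91 / 0.03036 = 161.7 mM.

160 mM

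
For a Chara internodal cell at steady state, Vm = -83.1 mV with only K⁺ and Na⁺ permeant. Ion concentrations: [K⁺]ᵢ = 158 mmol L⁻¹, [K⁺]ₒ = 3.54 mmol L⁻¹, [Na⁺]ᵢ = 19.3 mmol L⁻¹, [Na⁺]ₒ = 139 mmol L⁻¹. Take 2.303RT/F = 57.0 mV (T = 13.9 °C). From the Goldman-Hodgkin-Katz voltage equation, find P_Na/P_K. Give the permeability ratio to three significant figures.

0.0142

Let α = P_Na/P_K. GHK: Vm = 57.0·log₁₀[(Kₒ + α·Naₒ)/(Kᵢ + α·Naᵢ)].
10^(Vm/57.0) = 10^(-83.1/57.0) = 0.034842
So 0.034842·(Kᵢ + α·Naᵢ) = Kₒ + α·Naₒ → α = (0.034842·158.0 − 3.54) / (139.0 − 0.034842·19.3)
α = (5.505 − 3.54) / (139.0 − 0.6725) = 1.965/138.3 = 0.01421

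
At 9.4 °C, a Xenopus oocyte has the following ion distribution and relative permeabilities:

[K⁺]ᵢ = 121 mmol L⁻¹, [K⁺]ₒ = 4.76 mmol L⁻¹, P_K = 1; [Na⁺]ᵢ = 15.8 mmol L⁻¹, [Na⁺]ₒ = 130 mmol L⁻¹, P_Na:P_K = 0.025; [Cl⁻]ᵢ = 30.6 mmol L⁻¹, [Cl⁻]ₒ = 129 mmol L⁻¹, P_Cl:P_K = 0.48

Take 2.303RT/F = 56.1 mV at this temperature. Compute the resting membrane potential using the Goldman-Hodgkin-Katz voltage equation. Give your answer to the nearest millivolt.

-51 mV

Vm = 56.1 · log₁₀[(Σ P·[cation]ₒ + Σ P·[anion]ᵢ) / (Σ P·[cation]ᵢ + Σ P·[anion]ₒ)]
Numerator = 1×4.76 + 0.025×130 + 0.48×30.6 = 22.7
Denominator = 1×121 + 0.025×15.8 + 0.48×129 = 183.3
Vm = 56.1 · log₁₀(0.12382) = 56.1 × (-0.9072) = -50.89 mV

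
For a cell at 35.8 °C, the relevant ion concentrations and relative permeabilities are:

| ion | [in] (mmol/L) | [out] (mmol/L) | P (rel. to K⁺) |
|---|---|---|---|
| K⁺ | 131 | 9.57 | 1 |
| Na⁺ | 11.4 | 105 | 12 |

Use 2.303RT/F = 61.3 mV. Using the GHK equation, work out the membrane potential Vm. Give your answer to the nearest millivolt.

Vm = 61.3 · log₁₀[(Σ P·[cation]ₒ + Σ P·[anion]ᵢ) / (Σ P·[cation]ᵢ + Σ P·[anion]ₒ)]
Numerator = 1×9.57 + 12×105 = 1270
Denominator = 1×131 + 12×11.4 = 267.8
Vm = 61.3 · log₁₀(4.7407) = 61.3 × (0.6758) = 41.43 mV

41 mV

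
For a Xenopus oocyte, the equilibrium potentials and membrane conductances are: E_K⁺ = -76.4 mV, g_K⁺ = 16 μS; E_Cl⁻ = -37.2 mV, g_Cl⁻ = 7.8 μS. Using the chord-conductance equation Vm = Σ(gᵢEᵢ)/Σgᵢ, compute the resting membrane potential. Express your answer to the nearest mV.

-64 mV

Σ gᵢEᵢ = 16·(-76.4) + 7.8·(-37.2) = -1512.56
Σ gᵢ = 16 + 7.8 = 23.8
Vm = -1512.56 / 23.8 = -63.55 mV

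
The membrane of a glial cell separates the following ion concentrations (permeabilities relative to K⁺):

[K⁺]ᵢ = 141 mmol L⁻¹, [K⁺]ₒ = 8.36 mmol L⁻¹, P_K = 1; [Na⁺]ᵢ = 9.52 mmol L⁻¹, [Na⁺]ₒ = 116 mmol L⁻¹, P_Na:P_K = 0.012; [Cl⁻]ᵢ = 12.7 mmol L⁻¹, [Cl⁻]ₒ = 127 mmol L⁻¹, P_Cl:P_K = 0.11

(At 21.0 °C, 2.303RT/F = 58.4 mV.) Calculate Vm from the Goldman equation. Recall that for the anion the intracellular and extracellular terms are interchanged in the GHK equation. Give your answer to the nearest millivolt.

Vm = 58.4 · log₁₀[(Σ P·[cation]ₒ + Σ P·[anion]ᵢ) / (Σ P·[cation]ᵢ + Σ P·[anion]ₒ)]
Numerator = 1×8.36 + 0.012×116 + 0.11×12.7 = 11.15
Denominator = 1×141 + 0.012×9.52 + 0.11×127 = 155.1
Vm = 58.4 · log₁₀(0.07189) = 58.4 × (-1.1433) = -66.77 mV

-67 mV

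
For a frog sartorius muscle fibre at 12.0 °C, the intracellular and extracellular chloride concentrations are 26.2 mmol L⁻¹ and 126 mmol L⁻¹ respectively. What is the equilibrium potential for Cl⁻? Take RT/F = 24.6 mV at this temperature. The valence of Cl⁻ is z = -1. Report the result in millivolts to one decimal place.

E = (24.6/z) · ln([Cl⁻]_out/[Cl⁻]_in) with z = -1.
For an anion, dividing by z = -1 reverses the sign.
= (24.6/-1) · ln(126/26.2) = -24.60 · ln(4.809)
= -24.60 · (1.5705) = -38.63 mV

-38.6 mV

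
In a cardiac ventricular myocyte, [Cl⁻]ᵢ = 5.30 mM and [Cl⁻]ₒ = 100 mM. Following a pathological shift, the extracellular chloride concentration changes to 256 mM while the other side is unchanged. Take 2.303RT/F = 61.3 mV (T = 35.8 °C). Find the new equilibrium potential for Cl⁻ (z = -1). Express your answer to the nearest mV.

After the shift: [Cl⁻]_out = 256, [Cl⁻]_in = 5.30 mM.
E_new = (61.3/-1)·log₁₀(256/5.30) = -61.30 · (1.6840) = -103.23 mV

-103 mV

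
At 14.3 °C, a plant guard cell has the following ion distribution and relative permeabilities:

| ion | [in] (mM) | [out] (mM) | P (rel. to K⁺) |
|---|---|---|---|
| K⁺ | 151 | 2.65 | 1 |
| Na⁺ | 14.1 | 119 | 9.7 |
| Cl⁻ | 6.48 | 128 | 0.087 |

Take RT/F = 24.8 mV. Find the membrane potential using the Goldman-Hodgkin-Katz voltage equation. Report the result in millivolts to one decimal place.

33.6 mV

Vm = 24.8 · ln[(Σ P·[cation]ₒ + Σ P·[anion]ᵢ) / (Σ P·[cation]ᵢ + Σ P·[anion]ₒ)]
Numerator = 1×2.65 + 9.7×119 + 0.087×6.48 = 1158
Denominator = 1×151 + 9.7×14.1 + 0.087×128 = 298.9
Vm = 24.8 · ln(3.8725) = 24.8 × (1.3539) = 33.58 mV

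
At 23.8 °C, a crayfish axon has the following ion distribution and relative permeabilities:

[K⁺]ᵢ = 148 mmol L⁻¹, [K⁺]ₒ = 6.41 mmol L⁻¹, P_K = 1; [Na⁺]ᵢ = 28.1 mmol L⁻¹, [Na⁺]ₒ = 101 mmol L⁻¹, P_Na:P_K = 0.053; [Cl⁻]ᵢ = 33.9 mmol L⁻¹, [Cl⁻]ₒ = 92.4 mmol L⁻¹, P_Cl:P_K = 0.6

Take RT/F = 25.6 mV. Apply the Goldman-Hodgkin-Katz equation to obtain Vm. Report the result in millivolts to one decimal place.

-47.5 mV

Vm = 25.6 · ln[(Σ P·[cation]ₒ + Σ P·[anion]ᵢ) / (Σ P·[cation]ᵢ + Σ P·[anion]ₒ)]
Numerator = 1×6.41 + 0.053×101 + 0.6×33.9 = 32.1
Denominator = 1×148 + 0.053×28.1 + 0.6×92.4 = 204.9
Vm = 25.6 · ln(0.15665) = 25.6 × (-1.8537) = -47.46 mV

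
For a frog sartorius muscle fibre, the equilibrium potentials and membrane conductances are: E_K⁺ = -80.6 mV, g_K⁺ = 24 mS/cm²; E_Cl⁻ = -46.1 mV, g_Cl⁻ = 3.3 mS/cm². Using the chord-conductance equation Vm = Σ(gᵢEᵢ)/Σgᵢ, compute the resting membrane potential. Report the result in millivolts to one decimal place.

-76.4 mV

Σ gᵢEᵢ = 24·(-80.6) + 3.3·(-46.1) = -2086.53
Σ gᵢ = 24 + 3.3 = 27.3
Vm = -2086.53 / 27.3 = -76.43 mV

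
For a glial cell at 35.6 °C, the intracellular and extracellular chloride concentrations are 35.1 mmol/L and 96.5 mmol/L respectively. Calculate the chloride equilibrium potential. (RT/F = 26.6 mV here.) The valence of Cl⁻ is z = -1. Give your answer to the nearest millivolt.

-27 mV

E = (26.6/z) · ln([Cl⁻]_out/[Cl⁻]_in) with z = -1.
For an anion, dividing by z = -1 reverses the sign.
= (26.6/-1) · ln(96.5/35.1) = -26.60 · ln(2.749)
= -26.60 · (1.0113) = -26.90 mV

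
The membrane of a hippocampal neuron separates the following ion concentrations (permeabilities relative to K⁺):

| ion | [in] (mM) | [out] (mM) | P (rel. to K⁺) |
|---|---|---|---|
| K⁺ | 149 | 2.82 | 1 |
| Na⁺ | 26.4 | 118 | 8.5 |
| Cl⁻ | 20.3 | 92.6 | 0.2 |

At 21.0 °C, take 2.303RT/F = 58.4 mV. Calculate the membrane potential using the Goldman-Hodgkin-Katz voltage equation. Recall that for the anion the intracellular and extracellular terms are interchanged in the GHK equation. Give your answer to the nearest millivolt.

24 mV

Vm = 58.4 · log₁₀[(Σ P·[cation]ₒ + Σ P·[anion]ᵢ) / (Σ P·[cation]ᵢ + Σ P·[anion]ₒ)]
Numerator = 1×2.82 + 8.5×118 + 0.2×20.3 = 1010
Denominator = 1×149 + 8.5×26.4 + 0.2×92.6 = 391.9
Vm = 58.4 · log₁₀(2.5768) = 58.4 × (0.4111) = 24.01 mV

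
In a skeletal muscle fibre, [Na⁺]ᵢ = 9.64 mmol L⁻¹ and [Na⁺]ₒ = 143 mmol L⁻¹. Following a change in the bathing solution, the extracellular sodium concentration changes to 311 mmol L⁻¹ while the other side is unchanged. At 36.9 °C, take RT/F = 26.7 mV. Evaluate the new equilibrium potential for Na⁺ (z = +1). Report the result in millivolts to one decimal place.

92.8 mV

After the shift: [Na⁺]_out = 311, [Na⁺]_in = 9.64 mmol L⁻¹.
E_new = (26.7/1)·ln(311/9.64) = 26.70 · (3.4739) = 92.75 mV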